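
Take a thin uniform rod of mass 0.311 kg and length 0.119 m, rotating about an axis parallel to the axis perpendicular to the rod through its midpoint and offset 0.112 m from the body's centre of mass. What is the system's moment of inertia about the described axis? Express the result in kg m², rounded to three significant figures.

0.00427

I_cm = (1/12)ML² = (1/12)(0.311)(0.119)² = 0.00036701 kg m²; centre at d = 0.112 m, so the parallel axis theorem gives I = 0.00036701 + (0.311)(0.112)² = 0.0042682 kg m².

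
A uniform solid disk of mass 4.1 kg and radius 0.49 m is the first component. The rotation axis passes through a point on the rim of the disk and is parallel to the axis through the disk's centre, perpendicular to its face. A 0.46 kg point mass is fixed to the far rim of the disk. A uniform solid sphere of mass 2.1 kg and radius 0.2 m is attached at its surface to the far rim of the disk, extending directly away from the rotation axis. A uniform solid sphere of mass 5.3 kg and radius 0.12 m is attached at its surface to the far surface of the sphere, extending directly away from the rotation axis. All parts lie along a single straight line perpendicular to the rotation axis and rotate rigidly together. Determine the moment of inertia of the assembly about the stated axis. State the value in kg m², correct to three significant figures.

16.8

Solid disk: I_cm = (1/2)MR² = (1/2)(4.1)(0.49)² = 0.4922 kg m²; centre at d = 0.49 m, so the parallel axis theorem gives I = 0.4922 + (4.1)(0.49)² = 1.4766 kg m².
Point mass: I_cm = 0; centre at d = 0.49 + 0.49 = 0.98 m, so the parallel axis theorem gives I = 0 + (0.46)(0.98)² = 0.44178 kg m².
Solid sphere: I_cm = (2/5)MR² = (2/5)(2.1)(0.2)² = 0.0336 kg m²; centre at d = 0.49 + 0.49 + 0.2 = 1.18 m, so the parallel axis theorem gives I = 0.0336 + (2.1)(1.18)² = 2.9576 kg m².
Solid sphere: I_cm = (2/5)MR² = (2/5)(5.3)(0.12)² = 0.030528 kg m²; centre at d = 0.49 + 0.49 + 0.2 + 0.2 + 0.12 = 1.5 m, so the parallel axis theorem gives I = 0.030528 + (5.3)(1.5)² = 11.956 kg m².
Total I = 1.4766 + 0.44178 + 2.9576 + 11.956 = 16.832 kg m².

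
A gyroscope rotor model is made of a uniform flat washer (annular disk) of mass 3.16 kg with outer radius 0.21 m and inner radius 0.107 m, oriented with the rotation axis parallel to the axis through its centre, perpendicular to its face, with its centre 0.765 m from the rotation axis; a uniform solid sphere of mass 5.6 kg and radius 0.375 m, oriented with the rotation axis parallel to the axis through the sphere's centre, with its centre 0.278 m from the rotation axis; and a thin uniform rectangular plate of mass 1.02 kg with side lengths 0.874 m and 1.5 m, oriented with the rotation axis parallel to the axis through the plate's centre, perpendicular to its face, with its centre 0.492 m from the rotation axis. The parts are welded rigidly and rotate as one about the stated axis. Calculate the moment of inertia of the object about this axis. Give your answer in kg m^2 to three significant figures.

3.19

Annular disk: I_cm = (1/2)M(R²+r²) = (1/2)(3.16)[(0.21)² + (0.107)²] = 0.087767 kg m^2; centre at d = 0.765 m, so I = I_cm + Md² gives I = 0.087767 + (3.16)(0.765)² = 1.9371 kg m^2.
Solid sphere: I_cm = (2/5)MR² = (2/5)(5.6)(0.375)² = 0.315 kg m^2; centre at d = 0.278 m, so I = I_cm + Md² gives I = 0.315 + (5.6)(0.278)² = 0.74779 kg m^2.
Rectangular plate: I_cm = (1/12)M(a²+b²) = (1/12)(1.02)[(0.874)² + (1.5)²] = 0.25618 kg m^2; centre at d = 0.492 m, so I = I_cm + Md² gives I = 0.25618 + (1.02)(0.492)² = 0.50308 kg m^2.
Total I = 1.9371 + 0.74779 + 0.50308 = 3.188 kg m^2.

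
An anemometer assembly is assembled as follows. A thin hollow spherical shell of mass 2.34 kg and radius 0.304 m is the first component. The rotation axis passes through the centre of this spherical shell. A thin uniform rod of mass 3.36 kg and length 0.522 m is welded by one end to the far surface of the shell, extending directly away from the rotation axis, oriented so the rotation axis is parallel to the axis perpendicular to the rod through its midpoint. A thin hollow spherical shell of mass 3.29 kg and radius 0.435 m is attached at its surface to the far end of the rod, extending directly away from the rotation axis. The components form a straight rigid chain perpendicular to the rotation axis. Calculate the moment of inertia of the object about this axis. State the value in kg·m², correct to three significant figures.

6.94

Spherical shell: I_cm = (2/3)MR² = (2/3)(2.34)(0.304)² = 0.14417 kg·m²; axis through the centre, so I = 0.14417 kg·m².
Thin rod: I_cm = (1/12)ML² = (1/12)(3.36)(0.522)² = 0.076296 kg·m²; centre at d = 0.304 + 0.261 = 0.565 m, so I = I_cm + Md² gives I = 0.076296 + (3.36)(0.565)² = 1.1489 kg·m².
Spherical shell: I_cm = (2/3)MR² = (2/3)(3.29)(0.435)² = 0.41503 kg·m²; centre at d = 0.304 + 0.261 + 0.261 + 0.435 = 1.261 m, so I = I_cm + Md² gives I = 0.41503 + (3.29)(1.261)² = 5.6465 kg·m².
Total I = 0.14417 + 1.1489 + 5.6465 = 6.9396 kg·m².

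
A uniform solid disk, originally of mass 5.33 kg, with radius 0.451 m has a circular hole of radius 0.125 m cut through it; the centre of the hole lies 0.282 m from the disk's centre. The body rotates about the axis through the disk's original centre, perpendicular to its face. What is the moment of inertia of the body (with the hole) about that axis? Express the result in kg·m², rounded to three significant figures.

Unpierced body about its centre: I₀ = (1/2)MR² = (1/2)(5.33)(0.451)² = 0.54206 kg·m².
The removed disk has mass m = M·(r/R)² = (5.33)(0.125/0.451)² = 0.40944 kg (same uniform areal density).
Its moment of inertia about the rotation axis (parallel-axis theorem): I_hole = (1/2)mr² + md² = (1/2)(0.40944)(0.125)² + (0.40944)(0.282)² = 0.035759 kg·m².
Treating the hole as negative mass, I = I₀ − I_hole = 0.54206 − 0.035759 = 0.5063 kg·m².

0.506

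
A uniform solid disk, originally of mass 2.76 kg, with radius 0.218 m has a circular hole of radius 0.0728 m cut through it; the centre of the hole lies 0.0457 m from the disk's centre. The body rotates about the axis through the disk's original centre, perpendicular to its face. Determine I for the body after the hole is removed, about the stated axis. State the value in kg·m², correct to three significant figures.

0.0641

Unpierced body about its centre: I₀ = (1/2)MR² = (1/2)(2.76)(0.218)² = 0.065583 kg·m².
The removed disk has mass m = M·(r/R)² = (2.76)(0.0728/0.218)² = 0.30779 kg (same uniform areal density).
Its moment of inertia about the rotation axis (parallel-axis theorem): I_hole = (1/2)mr² + md² = (1/2)(0.30779)(0.0728)² + (0.30779)(0.0457)² = 0.0014584 kg·m².
Treating the hole as negative mass, I = I₀ − I_hole = 0.065583 − 0.0014584 = 0.064125 kg·m².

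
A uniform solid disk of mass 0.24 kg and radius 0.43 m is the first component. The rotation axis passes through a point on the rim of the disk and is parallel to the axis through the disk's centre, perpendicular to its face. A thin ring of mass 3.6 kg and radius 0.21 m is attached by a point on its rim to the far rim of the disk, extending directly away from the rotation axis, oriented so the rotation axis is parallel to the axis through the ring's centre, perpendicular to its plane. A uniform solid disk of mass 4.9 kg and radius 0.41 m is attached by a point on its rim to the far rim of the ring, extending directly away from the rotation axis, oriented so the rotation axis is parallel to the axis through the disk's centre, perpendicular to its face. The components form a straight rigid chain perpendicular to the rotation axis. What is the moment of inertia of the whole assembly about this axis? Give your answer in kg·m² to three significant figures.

Solid disk: I_cm = (1/2)MR² = (1/2)(0.24)(0.43)² = 0.022188 kg·m²; centre at d = 0.43 m, so I = I_cm + Md² gives I = 0.022188 + (0.24)(0.43)² = 0.066564 kg·m².
Thin ring: I_cm = MR² = (3.6)(0.21)² = 0.15876 kg·m²; centre at d = 0.43 + 0.43 + 0.21 = 1.07 m, so I = I_cm + Md² gives I = 0.15876 + (3.6)(1.07)² = 4.2804 kg·m².
Solid disk: I_cm = (1/2)MR² = (1/2)(4.9)(0.41)² = 0.41184 kg·m²; centre at d = 0.43 + 0.43 + 0.21 + 0.21 + 0.41 = 1.69 m, so I = I_cm + Md² gives I = 0.41184 + (4.9)(1.69)² = 14.407 kg·m².
Total I = 0.066564 + 4.2804 + 14.407 = 18.754 kg·m².

18.8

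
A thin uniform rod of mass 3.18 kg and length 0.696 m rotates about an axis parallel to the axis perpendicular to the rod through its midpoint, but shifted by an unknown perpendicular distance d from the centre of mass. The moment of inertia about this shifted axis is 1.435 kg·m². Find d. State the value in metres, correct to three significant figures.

About the centre-of-mass axis, I_cm = (1/12)ML² = (1/12)(3.18)(0.696)² = 0.12837 kg·m².
Parallel axis theorem: I = I_cm + Md², so Md² = 1.435 − 0.12837 = 1.3066 kg·m².
d = √(1.3066 / 3.18) = 0.64101 m.

0.641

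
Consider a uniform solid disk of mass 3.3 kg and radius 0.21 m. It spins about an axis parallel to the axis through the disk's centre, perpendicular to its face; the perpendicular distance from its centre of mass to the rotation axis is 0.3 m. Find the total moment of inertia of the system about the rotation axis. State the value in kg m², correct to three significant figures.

I_cm = (1/2)MR² = (1/2)(3.3)(0.21)² = 0.072765 kg m²; centre at d = 0.3 m, so the parallel axis theorem gives I = 0.072765 + (3.3)(0.3)² = 0.36976 kg m².

0.370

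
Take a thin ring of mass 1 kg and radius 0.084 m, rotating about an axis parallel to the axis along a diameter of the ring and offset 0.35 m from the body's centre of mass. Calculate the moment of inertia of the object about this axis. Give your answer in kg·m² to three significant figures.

0.126

I_cm = (1/2)MR² = (1/2)(1)(0.084)² = 0.003528 kg·m²; centre at d = 0.35 m, so the parallel axis theorem gives I = 0.003528 + (1)(0.35)² = 0.12603 kg·m².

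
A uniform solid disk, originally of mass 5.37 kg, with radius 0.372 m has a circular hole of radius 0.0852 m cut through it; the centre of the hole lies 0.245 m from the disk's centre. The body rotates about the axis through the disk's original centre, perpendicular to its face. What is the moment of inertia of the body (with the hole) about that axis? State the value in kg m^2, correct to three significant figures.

0.354

Unpierced body about its centre: I₀ = (1/2)MR² = (1/2)(5.37)(0.372)² = 0.37156 kg m^2.
The removed disk has mass m = M·(r/R)² = (5.37)(0.0852/0.372)² = 0.28169 kg (same uniform areal density).
Its moment of inertia about the rotation axis (parallel-axis theorem): I_hole = (1/2)mr² + md² = (1/2)(0.28169)(0.0852)² + (0.28169)(0.245)² = 0.017931 kg m^2.
Treating the hole as negative mass, I = I₀ − I_hole = 0.37156 − 0.017931 = 0.35363 kg m^2.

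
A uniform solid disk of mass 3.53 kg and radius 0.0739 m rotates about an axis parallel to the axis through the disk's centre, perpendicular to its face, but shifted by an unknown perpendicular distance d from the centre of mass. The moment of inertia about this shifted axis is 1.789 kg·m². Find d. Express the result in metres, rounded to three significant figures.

About the centre-of-mass axis, I_cm = (1/2)MR² = (1/2)(3.53)(0.0739)² = 0.009639 kg·m².
Parallel axis theorem: I = I_cm + Md², so Md² = 1.789 − 0.009639 = 1.7794 kg·m².
d = √(1.7794 / 3.53) = 0.70998 m.

0.710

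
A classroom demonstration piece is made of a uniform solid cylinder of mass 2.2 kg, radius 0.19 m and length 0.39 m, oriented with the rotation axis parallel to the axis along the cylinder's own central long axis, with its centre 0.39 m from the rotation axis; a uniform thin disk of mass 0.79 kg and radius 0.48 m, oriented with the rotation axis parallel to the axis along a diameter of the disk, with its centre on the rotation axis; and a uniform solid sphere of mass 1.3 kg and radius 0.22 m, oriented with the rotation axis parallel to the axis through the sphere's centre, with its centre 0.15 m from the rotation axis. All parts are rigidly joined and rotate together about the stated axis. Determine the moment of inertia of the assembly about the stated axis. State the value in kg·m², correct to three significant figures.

Solid cylinder: I_cm = (1/2)MR² = (1/2)(2.2)(0.19)² = 0.03971 kg·m²; centre at d = 0.39 m, so the parallel axis theorem gives I = 0.03971 + (2.2)(0.39)² = 0.37433 kg·m².
Thin disk: I_cm = (1/4)MR² = (1/4)(0.79)(0.48)² = 0.045504 kg·m²; axis through the centre, so I = 0.045504 kg·m².
Solid sphere: I_cm = (2/5)MR² = (2/5)(1.3)(0.22)² = 0.025168 kg·m²; centre at d = 0.15 m, so the parallel axis theorem gives I = 0.025168 + (1.3)(0.15)² = 0.054418 kg·m².
Total I = 0.37433 + 0.045504 + 0.054418 = 0.47425 kg·m².

0.474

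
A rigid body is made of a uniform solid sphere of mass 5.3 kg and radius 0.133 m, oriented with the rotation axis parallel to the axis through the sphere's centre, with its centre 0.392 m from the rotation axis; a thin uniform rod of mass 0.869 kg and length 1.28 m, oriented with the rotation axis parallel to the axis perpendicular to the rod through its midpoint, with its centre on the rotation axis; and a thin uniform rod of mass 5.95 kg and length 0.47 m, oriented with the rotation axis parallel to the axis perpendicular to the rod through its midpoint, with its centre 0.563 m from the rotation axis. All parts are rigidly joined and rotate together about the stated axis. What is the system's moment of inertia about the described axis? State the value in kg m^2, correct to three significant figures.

Solid sphere: I_cm = (2/5)MR² = (2/5)(5.3)(0.133)² = 0.037501 kg m^2; centre at d = 0.392 m, so the parallel axis theorem gives I = 0.037501 + (5.3)(0.392)² = 0.85192 kg m^2.
Thin rod: I_cm = (1/12)ML² = (1/12)(0.869)(1.28)² = 0.11865 kg m^2; axis through the centre, so I = 0.11865 kg m^2.
Thin rod: I_cm = (1/12)ML² = (1/12)(5.95)(0.47)² = 0.10953 kg m^2; centre at d = 0.563 m, so the parallel axis theorem gives I = 0.10953 + (5.95)(0.563)² = 1.9955 kg m^2.
Total I = 0.85192 + 0.11865 + 1.9955 = 2.9661 kg m^2.

2.97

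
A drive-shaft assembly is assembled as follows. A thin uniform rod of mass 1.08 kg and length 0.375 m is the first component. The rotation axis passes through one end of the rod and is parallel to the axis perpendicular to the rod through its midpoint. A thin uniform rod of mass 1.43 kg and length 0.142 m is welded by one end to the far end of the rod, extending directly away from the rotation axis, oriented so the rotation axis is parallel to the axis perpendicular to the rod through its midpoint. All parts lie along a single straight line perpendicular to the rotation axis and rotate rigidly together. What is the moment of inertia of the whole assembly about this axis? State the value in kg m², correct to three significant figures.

0.337

Thin rod: I_cm = (1/12)ML² = (1/12)(1.08)(0.375)² = 0.012656 kg m²; centre at d = 0.1875 m, so the parallel axis theorem gives I = 0.012656 + (1.08)(0.1875)² = 0.050625 kg m².
Thin rod: I_cm = (1/12)ML² = (1/12)(1.43)(0.142)² = 0.0024029 kg m²; centre at d = 0.1875 + 0.1875 + 0.071 = 0.446 m, so the parallel axis theorem gives I = 0.0024029 + (1.43)(0.446)² = 0.28685 kg m².
Total I = 0.050625 + 0.28685 = 0.33748 kg m².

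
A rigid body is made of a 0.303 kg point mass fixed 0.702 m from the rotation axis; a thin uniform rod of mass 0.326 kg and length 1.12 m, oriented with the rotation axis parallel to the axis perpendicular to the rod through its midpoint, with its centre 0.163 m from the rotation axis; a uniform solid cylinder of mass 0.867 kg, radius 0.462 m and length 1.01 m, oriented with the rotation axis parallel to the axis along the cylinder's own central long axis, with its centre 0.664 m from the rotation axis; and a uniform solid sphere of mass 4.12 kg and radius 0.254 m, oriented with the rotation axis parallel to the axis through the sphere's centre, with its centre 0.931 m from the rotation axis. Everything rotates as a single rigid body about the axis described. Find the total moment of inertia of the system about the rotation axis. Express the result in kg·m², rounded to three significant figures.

Point mass: I_cm = 0; centre at d = 0.702 m, so the parallel axis theorem gives I = 0 + (0.303)(0.702)² = 0.14932 kg·m².
Thin rod: I_cm = (1/12)ML² = (1/12)(0.326)(1.12)² = 0.034078 kg·m²; centre at d = 0.163 m, so the parallel axis theorem gives I = 0.034078 + (0.326)(0.163)² = 0.042739 kg·m².
Solid cylinder: I_cm = (1/2)MR² = (1/2)(0.867)(0.462)² = 0.092528 kg·m²; centre at d = 0.664 m, so the parallel axis theorem gives I = 0.092528 + (0.867)(0.664)² = 0.47478 kg·m².
Solid sphere: I_cm = (2/5)MR² = (2/5)(4.12)(0.254)² = 0.10632 kg·m²; centre at d = 0.931 m, so the parallel axis theorem gives I = 0.10632 + (4.12)(0.931)² = 3.6774 kg·m².
Total I = 0.14932 + 0.042739 + 0.47478 + 3.6774 = 4.3442 kg·m².

4.34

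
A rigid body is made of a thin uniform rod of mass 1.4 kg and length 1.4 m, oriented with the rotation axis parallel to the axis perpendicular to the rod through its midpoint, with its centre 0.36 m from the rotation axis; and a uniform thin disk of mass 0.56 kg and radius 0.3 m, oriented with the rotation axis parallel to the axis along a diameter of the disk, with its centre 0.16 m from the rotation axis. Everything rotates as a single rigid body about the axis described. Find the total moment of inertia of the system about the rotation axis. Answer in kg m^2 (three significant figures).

Thin rod: I_cm = (1/12)ML² = (1/12)(1.4)(1.4)² = 0.22867 kg m^2; centre at d = 0.36 m, so I = I_cm + Md² gives I = 0.22867 + (1.4)(0.36)² = 0.41011 kg m^2.
Thin disk: I_cm = (1/4)MR² = (1/4)(0.56)(0.3)² = 0.0126 kg m^2; centre at d = 0.16 m, so I = I_cm + Md² gives I = 0.0126 + (0.56)(0.16)² = 0.026936 kg m^2.
Total I = 0.41011 + 0.026936 = 0.43704 kg m^2.

0.437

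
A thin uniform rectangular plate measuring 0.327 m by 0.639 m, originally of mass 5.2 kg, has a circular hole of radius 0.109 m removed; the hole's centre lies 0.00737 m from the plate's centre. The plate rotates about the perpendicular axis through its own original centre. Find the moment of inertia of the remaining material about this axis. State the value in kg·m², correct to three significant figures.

Unpierced body about its centre: I₀ = (1/12)M(a²+b²) = (1/12)(5.2)[(0.327)² + (0.639)²] = 0.22328 kg·m².
The removed disk has mass m = M·πr²/(ab) = (5.2)·π(0.109)²/(0.327·0.639) = 0.92888 kg (same uniform areal density).
Its moment of inertia about the rotation axis (parallel-axis theorem): I_hole = (1/2)mr² + md² = (1/2)(0.92888)(0.109)² + (0.92888)(0.00737)² = 0.0055684 kg·m².
Treating the hole as negative mass, I = I₀ − I_hole = 0.22328 − 0.0055684 = 0.21771 kg·m².

0.218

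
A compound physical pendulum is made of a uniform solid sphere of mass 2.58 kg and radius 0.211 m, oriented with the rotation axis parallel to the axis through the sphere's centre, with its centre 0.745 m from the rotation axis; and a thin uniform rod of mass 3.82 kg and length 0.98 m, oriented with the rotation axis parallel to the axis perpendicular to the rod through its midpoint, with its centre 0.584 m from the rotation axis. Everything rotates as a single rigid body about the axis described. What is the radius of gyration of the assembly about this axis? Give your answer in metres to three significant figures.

0.694

Solid sphere: I_cm = (2/5)MR² = (2/5)(2.58)(0.211)² = 0.045946 kg m^2; centre at d = 0.745 m, so the parallel axis theorem gives I = 0.045946 + (2.58)(0.745)² = 1.4779 kg m^2.
Thin rod: I_cm = (1/12)ML² = (1/12)(3.82)(0.98)² = 0.30573 kg m^2; centre at d = 0.584 m, so the parallel axis theorem gives I = 0.30573 + (3.82)(0.584)² = 1.6086 kg m^2.
Total I = 3.0865 kg m^2; total mass M = 6.4 kg.
k = √(I/M) = √(3.0865/6.4) = 0.69445 m.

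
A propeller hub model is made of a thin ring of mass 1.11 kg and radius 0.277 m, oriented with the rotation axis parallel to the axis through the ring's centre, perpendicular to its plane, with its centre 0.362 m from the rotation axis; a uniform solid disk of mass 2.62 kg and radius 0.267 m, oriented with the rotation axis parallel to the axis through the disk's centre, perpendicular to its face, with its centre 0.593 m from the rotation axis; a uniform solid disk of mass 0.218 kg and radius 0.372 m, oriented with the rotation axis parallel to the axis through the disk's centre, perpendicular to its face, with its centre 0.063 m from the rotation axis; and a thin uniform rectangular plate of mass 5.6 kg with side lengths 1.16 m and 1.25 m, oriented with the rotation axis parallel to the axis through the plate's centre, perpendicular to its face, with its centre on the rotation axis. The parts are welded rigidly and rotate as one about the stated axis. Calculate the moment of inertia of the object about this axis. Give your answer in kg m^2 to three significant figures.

Thin ring: I_cm = MR² = (1.11)(0.277)² = 0.085169 kg m^2; centre at d = 0.362 m, so the parallel axis theorem gives I = 0.085169 + (1.11)(0.362)² = 0.23063 kg m^2.
Solid disk: I_cm = (1/2)MR² = (1/2)(2.62)(0.267)² = 0.093389 kg m^2; centre at d = 0.593 m, so the parallel axis theorem gives I = 0.093389 + (2.62)(0.593)² = 1.0147 kg m^2.
Solid disk: I_cm = (1/2)MR² = (1/2)(0.218)(0.372)² = 0.015084 kg m^2; centre at d = 0.063 m, so the parallel axis theorem gives I = 0.015084 + (0.218)(0.063)² = 0.015949 kg m^2.
Rectangular plate: I_cm = (1/12)M(a²+b²) = (1/12)(5.6)[(1.16)² + (1.25)²] = 1.3571 kg m^2; axis through the centre, so I = 1.3571 kg m^2.
Total I = 0.23063 + 1.0147 + 0.015949 + 1.3571 = 2.6184 kg m^2.

2.62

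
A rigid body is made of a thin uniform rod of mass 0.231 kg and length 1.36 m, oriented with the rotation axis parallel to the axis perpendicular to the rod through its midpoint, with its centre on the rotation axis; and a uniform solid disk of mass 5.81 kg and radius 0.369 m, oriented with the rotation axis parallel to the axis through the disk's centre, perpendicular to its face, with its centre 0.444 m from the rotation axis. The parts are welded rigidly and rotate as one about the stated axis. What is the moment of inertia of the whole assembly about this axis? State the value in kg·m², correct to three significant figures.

1.58

Thin rod: I_cm = (1/12)ML² = (1/12)(0.231)(1.36)² = 0.035605 kg·m²; axis through the centre, so I = 0.035605 kg·m².
Solid disk: I_cm = (1/2)MR² = (1/2)(5.81)(0.369)² = 0.39555 kg·m²; centre at d = 0.444 m, so I = I_cm + Md² gives I = 0.39555 + (5.81)(0.444)² = 1.5409 kg·m².
Total I = 0.035605 + 1.5409 = 1.5765 kg·m².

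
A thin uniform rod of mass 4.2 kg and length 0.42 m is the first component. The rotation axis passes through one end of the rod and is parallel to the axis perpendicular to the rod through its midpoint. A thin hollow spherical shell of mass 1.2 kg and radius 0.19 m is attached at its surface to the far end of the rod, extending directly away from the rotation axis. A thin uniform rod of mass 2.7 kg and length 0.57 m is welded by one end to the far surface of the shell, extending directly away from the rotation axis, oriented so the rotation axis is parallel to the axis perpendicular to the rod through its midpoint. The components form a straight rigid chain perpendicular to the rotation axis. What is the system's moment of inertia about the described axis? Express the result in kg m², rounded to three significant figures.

Thin rod: I_cm = (1/12)ML² = (1/12)(4.2)(0.42)² = 0.06174 kg m²; centre at d = 0.21 m, so I = I_cm + Md² gives I = 0.06174 + (4.2)(0.21)² = 0.24696 kg m².
Spherical shell: I_cm = (2/3)MR² = (2/3)(1.2)(0.19)² = 0.02888 kg m²; centre at d = 0.21 + 0.21 + 0.19 = 0.61 m, so I = I_cm + Md² gives I = 0.02888 + (1.2)(0.61)² = 0.4754 kg m².
Thin rod: I_cm = (1/12)ML² = (1/12)(2.7)(0.57)² = 0.073103 kg m²; centre at d = 0.21 + 0.21 + 0.19 + 0.19 + 0.285 = 1.085 m, so I = I_cm + Md² gives I = 0.073103 + (2.7)(1.085)² = 3.2516 kg m².
Total I = 0.24696 + 0.4754 + 3.2516 = 3.974 kg m².

3.97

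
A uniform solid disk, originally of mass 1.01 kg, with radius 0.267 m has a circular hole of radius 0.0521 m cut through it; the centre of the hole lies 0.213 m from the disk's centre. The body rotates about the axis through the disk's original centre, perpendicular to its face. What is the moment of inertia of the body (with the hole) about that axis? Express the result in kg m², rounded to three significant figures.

Unpierced body about its centre: I₀ = (1/2)MR² = (1/2)(1.01)(0.267)² = 0.036001 kg m².
The removed disk has mass m = M·(r/R)² = (1.01)(0.0521/0.267)² = 0.038457 kg (same uniform areal density).
Its moment of inertia about the rotation axis (parallel-axis theorem): I_hole = (1/2)mr² + md² = (1/2)(0.038457)(0.0521)² + (0.038457)(0.213)² = 0.0017969 kg m².
Treating the hole as negative mass, I = I₀ − I_hole = 0.036001 − 0.0017969 = 0.034204 kg m².

0.0342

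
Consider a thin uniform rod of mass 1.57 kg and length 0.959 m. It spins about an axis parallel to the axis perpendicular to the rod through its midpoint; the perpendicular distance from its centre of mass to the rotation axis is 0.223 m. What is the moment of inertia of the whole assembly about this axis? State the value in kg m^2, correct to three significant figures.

I_cm = (1/12)ML² = (1/12)(1.57)(0.959)² = 0.12032 kg m^2; centre at d = 0.223 m, so I = I_cm + Md² gives I = 0.12032 + (1.57)(0.223)² = 0.1984 kg m^2.

0.198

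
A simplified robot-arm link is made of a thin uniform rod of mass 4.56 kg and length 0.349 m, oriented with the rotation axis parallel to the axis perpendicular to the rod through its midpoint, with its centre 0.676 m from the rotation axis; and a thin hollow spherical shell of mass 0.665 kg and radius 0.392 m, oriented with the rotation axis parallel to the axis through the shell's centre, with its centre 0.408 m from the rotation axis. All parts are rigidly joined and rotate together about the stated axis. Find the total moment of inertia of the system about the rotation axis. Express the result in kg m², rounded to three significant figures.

Thin rod: I_cm = (1/12)ML² = (1/12)(4.56)(0.349)² = 0.046284 kg m²; centre at d = 0.676 m, so the parallel axis theorem gives I = 0.046284 + (4.56)(0.676)² = 2.1301 kg m².
Spherical shell: I_cm = (2/3)MR² = (2/3)(0.665)(0.392)² = 0.068124 kg m²; centre at d = 0.408 m, so the parallel axis theorem gives I = 0.068124 + (0.665)(0.408)² = 0.17882 kg m².
Total I = 2.1301 + 0.17882 = 2.3089 kg m².

2.31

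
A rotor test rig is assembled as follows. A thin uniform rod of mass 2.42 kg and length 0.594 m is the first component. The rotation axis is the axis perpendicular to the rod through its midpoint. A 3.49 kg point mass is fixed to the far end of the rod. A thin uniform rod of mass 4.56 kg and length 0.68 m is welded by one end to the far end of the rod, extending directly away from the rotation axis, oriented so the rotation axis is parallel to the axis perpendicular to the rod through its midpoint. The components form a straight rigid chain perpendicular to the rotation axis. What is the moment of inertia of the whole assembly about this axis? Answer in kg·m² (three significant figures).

Thin rod: I_cm = (1/12)ML² = (1/12)(2.42)(0.594)² = 0.071155 kg·m²; axis through the centre, so I = 0.071155 kg·m².
Point mass: I_cm = 0; centre at d = 0.297 m, so the parallel axis theorem gives I = 0 + (3.49)(0.297)² = 0.30785 kg·m².
Thin rod: I_cm = (1/12)ML² = (1/12)(4.56)(0.68)² = 0.17571 kg·m²; centre at d = 0.297 + 0.34 = 0.637 m, so the parallel axis theorem gives I = 0.17571 + (4.56)(0.637)² = 2.026 kg·m².
Total I = 0.071155 + 0.30785 + 2.026 = 2.405 kg·m².

2.41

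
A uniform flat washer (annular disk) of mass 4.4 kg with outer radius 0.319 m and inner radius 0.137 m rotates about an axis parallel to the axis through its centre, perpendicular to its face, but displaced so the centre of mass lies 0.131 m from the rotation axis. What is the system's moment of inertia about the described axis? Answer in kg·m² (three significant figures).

0.341

I_cm = (1/2)M(R²+r²) = (1/2)(4.4)[(0.319)² + (0.137)²] = 0.26517 kg·m²; centre at d = 0.131 m, so the parallel axis theorem gives I = 0.26517 + (4.4)(0.131)² = 0.34067 kg·m².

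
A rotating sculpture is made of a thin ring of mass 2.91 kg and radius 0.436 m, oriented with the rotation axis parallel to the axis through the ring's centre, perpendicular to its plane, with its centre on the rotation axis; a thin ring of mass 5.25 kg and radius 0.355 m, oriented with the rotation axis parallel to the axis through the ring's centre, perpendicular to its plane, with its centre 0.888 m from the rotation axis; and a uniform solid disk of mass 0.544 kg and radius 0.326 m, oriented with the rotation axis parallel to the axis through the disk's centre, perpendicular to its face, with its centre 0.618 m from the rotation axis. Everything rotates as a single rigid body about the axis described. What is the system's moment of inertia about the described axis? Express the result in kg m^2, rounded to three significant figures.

5.59

Thin ring: I_cm = MR² = (2.91)(0.436)² = 0.55318 kg m^2; axis through the centre, so I = 0.55318 kg m^2.
Thin ring: I_cm = MR² = (5.25)(0.355)² = 0.66163 kg m^2; centre at d = 0.888 m, so I = I_cm + Md² gives I = 0.66163 + (5.25)(0.888)² = 4.8015 kg m^2.
Solid disk: I_cm = (1/2)MR² = (1/2)(0.544)(0.326)² = 0.028907 kg m^2; centre at d = 0.618 m, so I = I_cm + Md² gives I = 0.028907 + (0.544)(0.618)² = 0.23667 kg m^2.
Total I = 0.55318 + 4.8015 + 0.23667 = 5.5913 kg m^2.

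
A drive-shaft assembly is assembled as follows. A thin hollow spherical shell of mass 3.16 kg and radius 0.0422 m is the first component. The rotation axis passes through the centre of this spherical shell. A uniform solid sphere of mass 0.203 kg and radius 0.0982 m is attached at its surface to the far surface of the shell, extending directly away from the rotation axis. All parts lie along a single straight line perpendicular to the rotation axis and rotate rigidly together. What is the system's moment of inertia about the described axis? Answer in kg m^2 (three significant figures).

Spherical shell: I_cm = (2/3)MR² = (2/3)(3.16)(0.0422)² = 0.0037516 kg m^2; axis through the centre, so I = 0.0037516 kg m^2.
Solid sphere: I_cm = (2/5)MR² = (2/5)(0.203)(0.0982)² = 0.00078303 kg m^2; centre at d = 0.0422 + 0.0982 = 0.1404 m, so I = I_cm + Md² gives I = 0.00078303 + (0.203)(0.1404)² = 0.0047846 kg m^2.
Total I = 0.0037516 + 0.0047846 = 0.0085362 kg m^2.

0.00854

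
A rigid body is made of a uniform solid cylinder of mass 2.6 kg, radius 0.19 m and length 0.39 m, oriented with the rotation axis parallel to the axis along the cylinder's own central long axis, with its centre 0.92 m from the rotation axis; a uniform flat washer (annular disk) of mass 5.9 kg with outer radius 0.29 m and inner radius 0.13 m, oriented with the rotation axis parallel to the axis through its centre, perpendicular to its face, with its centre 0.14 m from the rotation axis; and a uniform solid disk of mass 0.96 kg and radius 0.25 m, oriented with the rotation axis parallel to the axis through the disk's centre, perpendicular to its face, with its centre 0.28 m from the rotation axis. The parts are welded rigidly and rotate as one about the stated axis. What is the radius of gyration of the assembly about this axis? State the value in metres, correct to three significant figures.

0.541

Solid cylinder: I_cm = (1/2)MR² = (1/2)(2.6)(0.19)² = 0.04693 kg·m²; centre at d = 0.92 m, so I = I_cm + Md² gives I = 0.04693 + (2.6)(0.92)² = 2.2476 kg·m².
Annular disk: I_cm = (1/2)M(R²+r²) = (1/2)(5.9)[(0.29)² + (0.13)²] = 0.29795 kg·m²; centre at d = 0.14 m, so I = I_cm + Md² gives I = 0.29795 + (5.9)(0.14)² = 0.41359 kg·m².
Solid disk: I_cm = (1/2)MR² = (1/2)(0.96)(0.25)² = 0.03 kg·m²; centre at d = 0.28 m, so I = I_cm + Md² gives I = 0.03 + (0.96)(0.28)² = 0.10526 kg·m².
Total I = 2.7664 kg·m²; total mass M = 9.46 kg.
k = √(I/M) = √(2.7664/9.46) = 0.54077 m.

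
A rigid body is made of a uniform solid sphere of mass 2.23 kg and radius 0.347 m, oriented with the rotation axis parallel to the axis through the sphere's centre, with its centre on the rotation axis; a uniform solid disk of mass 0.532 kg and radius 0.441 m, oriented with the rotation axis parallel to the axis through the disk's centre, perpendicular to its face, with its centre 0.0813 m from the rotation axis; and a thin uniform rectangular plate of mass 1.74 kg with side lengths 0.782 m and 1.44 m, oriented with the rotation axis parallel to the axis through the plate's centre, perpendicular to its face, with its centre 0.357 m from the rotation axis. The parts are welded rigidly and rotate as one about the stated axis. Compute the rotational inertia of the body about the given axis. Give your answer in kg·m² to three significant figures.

0.774

Solid sphere: I_cm = (2/5)MR² = (2/5)(2.23)(0.347)² = 0.1074 kg·m²; axis through the centre, so I = 0.1074 kg·m².
Solid disk: I_cm = (1/2)MR² = (1/2)(0.532)(0.441)² = 0.051732 kg·m²; centre at d = 0.0813 m, so I = I_cm + Md² gives I = 0.051732 + (0.532)(0.0813)² = 0.055248 kg·m².
Rectangular plate: I_cm = (1/12)M(a²+b²) = (1/12)(1.74)[(0.782)² + (1.44)²] = 0.38934 kg·m²; centre at d = 0.357 m, so I = I_cm + Md² gives I = 0.38934 + (1.74)(0.357)² = 0.6111 kg·m².
Total I = 0.1074 + 0.055248 + 0.6111 = 0.77376 kg·m².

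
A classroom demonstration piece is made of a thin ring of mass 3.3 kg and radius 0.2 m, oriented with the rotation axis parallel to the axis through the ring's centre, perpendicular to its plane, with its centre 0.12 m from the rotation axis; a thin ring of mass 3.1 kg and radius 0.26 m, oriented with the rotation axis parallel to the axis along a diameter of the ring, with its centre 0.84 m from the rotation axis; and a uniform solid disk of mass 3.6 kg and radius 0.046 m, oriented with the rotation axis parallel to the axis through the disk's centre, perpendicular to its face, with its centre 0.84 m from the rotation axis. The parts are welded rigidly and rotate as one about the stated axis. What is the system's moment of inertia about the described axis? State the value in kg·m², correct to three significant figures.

5.02

Thin ring: I_cm = MR² = (3.3)(0.2)² = 0.132 kg·m²; centre at d = 0.12 m, so the parallel axis theorem gives I = 0.132 + (3.3)(0.12)² = 0.17952 kg·m².
Thin ring: I_cm = (1/2)MR² = (1/2)(3.1)(0.26)² = 0.10478 kg·m²; centre at d = 0.84 m, so the parallel axis theorem gives I = 0.10478 + (3.1)(0.84)² = 2.2921 kg·m².
Solid disk: I_cm = (1/2)MR² = (1/2)(3.6)(0.046)² = 0.0038088 kg·m²; centre at d = 0.84 m, so the parallel axis theorem gives I = 0.0038088 + (3.6)(0.84)² = 2.544 kg·m².
Total I = 0.17952 + 2.2921 + 2.544 = 5.0156 kg·m².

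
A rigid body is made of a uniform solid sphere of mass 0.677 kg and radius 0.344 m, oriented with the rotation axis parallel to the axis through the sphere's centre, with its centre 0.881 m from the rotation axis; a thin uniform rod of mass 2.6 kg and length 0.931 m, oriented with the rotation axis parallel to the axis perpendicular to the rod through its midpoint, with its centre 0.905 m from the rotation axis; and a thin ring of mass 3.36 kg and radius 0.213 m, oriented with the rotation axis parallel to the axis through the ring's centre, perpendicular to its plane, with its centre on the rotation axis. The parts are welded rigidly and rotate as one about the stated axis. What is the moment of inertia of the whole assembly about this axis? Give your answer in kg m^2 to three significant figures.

Solid sphere: I_cm = (2/5)MR² = (2/5)(0.677)(0.344)² = 0.032045 kg m^2; centre at d = 0.881 m, so I = I_cm + Md² gives I = 0.032045 + (0.677)(0.881)² = 0.55751 kg m^2.
Thin rod: I_cm = (1/12)ML² = (1/12)(2.6)(0.931)² = 0.1878 kg m^2; centre at d = 0.905 m, so I = I_cm + Md² gives I = 0.1878 + (2.6)(0.905)² = 2.3173 kg m^2.
Thin ring: I_cm = MR² = (3.36)(0.213)² = 0.15244 kg m^2; axis through the centre, so I = 0.15244 kg m^2.
Total I = 0.55751 + 2.3173 + 0.15244 = 3.0272 kg m^2.

3.03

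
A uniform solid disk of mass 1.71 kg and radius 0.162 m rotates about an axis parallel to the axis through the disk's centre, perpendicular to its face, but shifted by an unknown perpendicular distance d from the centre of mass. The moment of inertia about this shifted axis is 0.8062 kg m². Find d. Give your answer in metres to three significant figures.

0.677

About the centre-of-mass axis, I_cm = (1/2)MR² = (1/2)(1.71)(0.162)² = 0.022439 kg m².
Parallel axis theorem: I = I_cm + Md², so Md² = 0.8062 − 0.022439 = 0.78376 kg m².
d = √(0.78376 / 1.71) = 0.67701 m.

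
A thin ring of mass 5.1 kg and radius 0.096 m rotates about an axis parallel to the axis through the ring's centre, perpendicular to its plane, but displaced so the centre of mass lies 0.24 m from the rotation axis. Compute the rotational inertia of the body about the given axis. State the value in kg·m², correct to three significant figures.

I_cm = MR² = (5.1)(0.096)² = 0.047002 kg·m²; centre at d = 0.24 m, so the parallel axis theorem gives I = 0.047002 + (5.1)(0.24)² = 0.34076 kg·m².

0.341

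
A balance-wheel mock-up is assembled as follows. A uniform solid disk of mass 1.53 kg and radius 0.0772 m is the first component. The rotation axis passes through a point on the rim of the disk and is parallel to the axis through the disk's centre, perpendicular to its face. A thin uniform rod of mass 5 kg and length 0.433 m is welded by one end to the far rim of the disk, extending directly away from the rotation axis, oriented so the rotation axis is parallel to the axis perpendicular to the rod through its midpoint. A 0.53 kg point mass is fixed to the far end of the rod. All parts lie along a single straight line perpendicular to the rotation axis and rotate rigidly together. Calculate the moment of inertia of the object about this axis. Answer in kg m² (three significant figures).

0.963

Solid disk: I_cm = (1/2)MR² = (1/2)(1.53)(0.0772)² = 0.0045593 kg m²; centre at d = 0.0772 m, so I = I_cm + Md² gives I = 0.0045593 + (1.53)(0.0772)² = 0.013678 kg m².
Thin rod: I_cm = (1/12)ML² = (1/12)(5)(0.433)² = 0.07812 kg m²; centre at d = 0.0772 + 0.0772 + 0.2165 = 0.3709 m, so I = I_cm + Md² gives I = 0.07812 + (5)(0.3709)² = 0.76595 kg m².
Point mass: I_cm = 0; centre at d = 0.0772 + 0.0772 + 0.2165 + 0.2165 = 0.5874 m, so I = I_cm + Md² gives I = 0 + (0.53)(0.5874)² = 0.18287 kg m².
Total I = 0.013678 + 0.76595 + 0.18287 = 0.9625 kg m².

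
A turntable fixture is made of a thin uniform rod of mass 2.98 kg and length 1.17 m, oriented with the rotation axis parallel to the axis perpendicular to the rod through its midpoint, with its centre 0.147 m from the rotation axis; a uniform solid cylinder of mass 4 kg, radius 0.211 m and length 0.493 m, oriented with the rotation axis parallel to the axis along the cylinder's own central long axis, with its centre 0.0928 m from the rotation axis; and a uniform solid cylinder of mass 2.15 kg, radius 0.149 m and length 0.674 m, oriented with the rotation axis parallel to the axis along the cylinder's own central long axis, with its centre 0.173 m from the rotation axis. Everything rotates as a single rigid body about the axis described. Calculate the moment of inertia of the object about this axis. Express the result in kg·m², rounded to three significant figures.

0.616

Thin rod: I_cm = (1/12)ML² = (1/12)(2.98)(1.17)² = 0.33994 kg·m²; centre at d = 0.147 m, so I = I_cm + Md² gives I = 0.33994 + (2.98)(0.147)² = 0.40434 kg·m².
Solid cylinder: I_cm = (1/2)MR² = (1/2)(4)(0.211)² = 0.089042 kg·m²; centre at d = 0.0928 m, so I = I_cm + Md² gives I = 0.089042 + (4)(0.0928)² = 0.12349 kg·m².
Solid cylinder: I_cm = (1/2)MR² = (1/2)(2.15)(0.149)² = 0.023866 kg·m²; centre at d = 0.173 m, so I = I_cm + Md² gives I = 0.023866 + (2.15)(0.173)² = 0.088213 kg·m².
Total I = 0.40434 + 0.12349 + 0.088213 = 0.61604 kg·m².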